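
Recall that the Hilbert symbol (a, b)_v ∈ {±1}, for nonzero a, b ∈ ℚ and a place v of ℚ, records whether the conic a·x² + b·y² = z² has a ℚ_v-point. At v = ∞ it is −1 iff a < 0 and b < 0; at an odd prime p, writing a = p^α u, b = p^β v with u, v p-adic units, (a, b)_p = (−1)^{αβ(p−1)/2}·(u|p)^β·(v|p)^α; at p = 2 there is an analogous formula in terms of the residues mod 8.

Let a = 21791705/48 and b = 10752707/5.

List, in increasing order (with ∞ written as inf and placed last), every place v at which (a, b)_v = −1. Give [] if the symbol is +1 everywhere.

[2, 23, 37, 41]

Mod squares: a ≡ 386835, b ≡ 1097215. Check v ∈ {∞, 2, 3, 5, 7, 13, 17, 23, 29, 37, 41, 47}.
v=5: a=5^1·(≡2), b=5^-1·(≡2) mod 5; (2|5)=-1, (2|5)=-1; (−1)^{1·-1·2}·(-1)^-1·(-1)^1 = +1.
v=3: a=3^-1·(≡2), b=3^0·(≡1) mod 3; (2|3)=-1, (1|3)=+1; (−1)^{-1·0·1}·(-1)^0·(+1)^-1 = +1.
v=23: a=23^0·(≡5), b=23^1·(≡16) mod 23; (5|23)=-1, (16|23)=+1; (−1)^{0·1·11}·(-1)^1·(+1)^0 = -1.
v=17: a=17^1·(≡1), b=17^0·(≡4) mod 17; (1|17)=+1, (4|17)=+1; (−1)^{1·0·8}·(+1)^0·(+1)^1 = +1.
v=2: v_2(a)=-4, v_2(b)=0; units ≡ 3, 7 (mod 8); ε·ε+αω+βω = 1·1+-4·0+0·1 ≡ 1  ⇒  (a,b)_2 = -1.
v=47: a=47^0·(≡14), b=47^1·(≡44) mod 47; (14|47)=+1, (44|47)=-1; (−1)^{0·1·23}·(+1)^1·(-1)^0 = +1.
v=13: a=13^2·(≡7), b=13^0·(≡6) mod 13; (7|13)=-1, (6|13)=-1; (−1)^{2·0·6}·(-1)^0·(-1)^2 = +1.
v=∞: 386835 > 0 and 1097215 > 0  ⇒  (a,b)_∞ = +1.
v=7: a=7^0·(≡2), b=7^3·(≡2) mod 7; (2|7)=+1, (2|7)=+1; (−1)^{0·3·3}·(+1)^3·(+1)^0 = +1.
v=41: a=41^1·(≡9), b=41^0·(≡34) mod 41; (9|41)=+1, (34|41)=-1; (−1)^{1·0·20}·(+1)^0·(-1)^1 = -1.
v=37: a=37^1·(≡10), b=37^0·(≡20) mod 37; (10|37)=+1, (20|37)=-1; (−1)^{1·0·18}·(+1)^0·(-1)^1 = -1.
v=29: a=29^0·(≡20), b=29^1·(≡21) mod 29; (20|29)=+1, (21|29)=-1; (−1)^{0·1·14}·(+1)^1·(-1)^0 = +1.
Ram(386835, 1097215) = {2, 23, 37, 41}; no ℚ_2-point on the conic.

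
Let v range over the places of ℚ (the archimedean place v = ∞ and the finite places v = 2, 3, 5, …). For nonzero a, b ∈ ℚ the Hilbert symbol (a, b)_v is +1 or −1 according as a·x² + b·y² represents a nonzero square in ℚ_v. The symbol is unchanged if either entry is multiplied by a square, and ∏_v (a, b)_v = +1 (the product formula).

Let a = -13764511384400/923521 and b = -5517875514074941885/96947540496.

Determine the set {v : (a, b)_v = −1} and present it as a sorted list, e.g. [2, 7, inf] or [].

(a, b) ≡ (-29, -5365) mod (ℚ^×)²; places V = {2, 3, 5, 7, 19, 29, 31, 37, ∞}.
(a,b)_29: α=1, u≡13; β=1, v≡21 (mod 29); (13|29)=+1, (21|29)=-1; sign (−1)^0·+1^1·-1^1 = -1.
(a,b)_7: α=4, u≡3; β=8, v≡2 (mod 7); (3|7)=-1, (2|7)=+1; sign (−1)^0·-1^8·+1^4 = +1.
(a,b)_∞: sgn(-29)=−, sgn(-5365)=−, so -1.
(a,b)_37: α=2, u≡19; β=3, v≡11 (mod 37); (19|37)=-1, (11|37)=+1; sign (−1)^0·-1^3·+1^2 = -1.
(a,b)_31: α=-4, u≡1; β=-4, v≡30 (mod 31); (1|31)=+1, (30|31)=-1; sign (−1)^0·+1^-4·-1^-4 = +1.
(a,b)_3: α=0, u≡1; β=-8, v≡2 (mod 3); (1|3)=+1, (2|3)=-1; sign (−1)^0·+1^-8·-1^0 = +1.
(a,b)_5: α=2, u≡4; β=1, v≡3 (mod 5); (4|5)=+1, (3|5)=-1; sign (−1)^0·+1^1·-1^2 = +1.
(a,b)_19: α=2, u≡9; β=4, v≡8 (mod 19); (9|19)=+1, (8|19)=-1; sign (−1)^0·+1^4·-1^2 = +1.
(a,b)_2: α=4, β=-4; u≡3, v≡3 (mod 8); ε(u)ε(v)=1·1, αω(v)=4·1, βω(u)=-4·1; sum ≡ 1  ⇒  -1.
(-29, -5365 / ℚ) ramifies at {2, 29, 37, ∞}: a division algebra.

[2, 29, 37, inf]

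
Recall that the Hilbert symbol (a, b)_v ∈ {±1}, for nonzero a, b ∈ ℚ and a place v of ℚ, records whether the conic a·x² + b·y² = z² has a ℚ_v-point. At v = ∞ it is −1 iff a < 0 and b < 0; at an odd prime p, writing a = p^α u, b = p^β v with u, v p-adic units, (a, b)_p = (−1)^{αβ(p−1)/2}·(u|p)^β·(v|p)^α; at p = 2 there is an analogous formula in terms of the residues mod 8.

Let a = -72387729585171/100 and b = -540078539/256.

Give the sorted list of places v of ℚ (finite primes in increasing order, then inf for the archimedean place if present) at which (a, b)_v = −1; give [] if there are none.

[7, 11, 13, inf]

(a, b) ≡ (-91, -11) mod (ℚ^×)²; places V = {2, 3, 5, 7, 11, 13, ∞}.
(a,b)_2: α=-2, β=-8; u≡5, v≡5 (mod 8); ε(u)ε(v)=0·0, αω(v)=-2·1, βω(u)=-8·1; sum ≡ 0  ⇒  +1.
(a,b)_5: α=-2, u≡1; β=0, v≡1 (mod 5); (1|5)=+1, (1|5)=+1; sign (−1)^0·+1^0·+1^-2 = +1.
(a,b)_3: α=8, u≡2; β=0, v≡1 (mod 3); (2|3)=-1, (1|3)=+1; sign (−1)^0·-1^0·+1^8 = +1.
(a,b)_∞: sgn(-91)=−, sgn(-11)=−, so -1.
(a,b)_11: α=4, u≡8; β=3, v≡7 (mod 11); (8|11)=-1, (7|11)=-1; sign (−1)^0·-1^3·-1^4 = -1.
(a,b)_13: α=3, u≡11; β=2, v≡8 (mod 13); (11|13)=-1, (8|13)=-1; sign (−1)^0·-1^2·-1^3 = -1.
(a,b)_7: α=3, u≡4; β=4, v≡5 (mod 7); (4|7)=+1, (5|7)=-1; sign (−1)^0·+1^4·-1^3 = -1.
Ram(-91, -11) = {7, 11, 13, ∞}; no ℚ_7-point on the conic.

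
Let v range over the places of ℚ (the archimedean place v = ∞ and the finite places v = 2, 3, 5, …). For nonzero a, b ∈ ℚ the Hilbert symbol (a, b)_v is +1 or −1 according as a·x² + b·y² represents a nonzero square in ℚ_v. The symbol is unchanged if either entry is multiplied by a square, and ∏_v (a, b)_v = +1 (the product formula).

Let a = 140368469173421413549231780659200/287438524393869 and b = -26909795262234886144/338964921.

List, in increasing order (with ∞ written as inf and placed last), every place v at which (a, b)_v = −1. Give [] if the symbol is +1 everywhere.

Mod squares: a ≡ 667, b ≡ -286. Check v ∈ {∞, 2, 3, 5, 11, 13, 17, 19, 23, 29, 37}.
v=11: a=11^6·(≡8), b=11^3·(≡10) mod 11; (8|11)=-1, (10|11)=-1; (−1)^{6·3·5}·(-1)^3·(-1)^6 = -1.
v=13: a=13^2·(≡9), b=13^1·(≡1) mod 13; (9|13)=+1, (1|13)=+1; (−1)^{2·1·6}·(+1)^1·(+1)^2 = +1.
v=5: a=5^2·(≡2), b=5^0·(≡1) mod 5; (2|5)=-1, (1|5)=+1; (−1)^{2·0·2}·(-1)^0·(+1)^2 = +1.
v=2: v_2(a)=50, v_2(b)=31; units ≡ 3, 1 (mod 8); ε·ε+αω+βω = 1·0+50·0+31·1 ≡ 1  ⇒  (a,b)_2 = -1.
v=29: a=29^-1·(≡20), b=29^0·(≡7) mod 29; (20|29)=+1, (7|29)=+1; (−1)^{-1·0·14}·(+1)^0·(+1)^-1 = +1.
v=17: a=17^-2·(≡1), b=17^-2·(≡14) mod 17; (1|17)=+1, (14|17)=-1; (−1)^{-2·-2·8}·(+1)^-2·(-1)^-2 = +1.
v=3: a=3^-6·(≡1), b=3^-2·(≡2) mod 3; (1|3)=+1, (2|3)=-1; (−1)^{-6·-2·1}·(+1)^-2·(-1)^-6 = +1.
v=19: a=19^-6·(≡2), b=19^-4·(≡8) mod 19; (2|19)=-1, (8|19)=-1; (−1)^{-6·-4·9}·(-1)^-4·(-1)^-6 = +1.
v=∞: 667 > 0 and -286 < 0  ⇒  (a,b)_∞ = +1.
v=37: a=37^2·(≡30), b=37^2·(≡25) mod 37; (30|37)=+1, (25|37)=+1; (−1)^{2·2·18}·(+1)^2·(+1)^2 = +1.
v=23: a=23^3·(≡16), b=23^2·(≡8) mod 23; (16|23)=+1, (8|23)=+1; (−1)^{3·2·11}·(+1)^2·(+1)^3 = +1.
(667, -286 / ℚ) ramifies at {2, 11}: a division algebra.

[2, 11]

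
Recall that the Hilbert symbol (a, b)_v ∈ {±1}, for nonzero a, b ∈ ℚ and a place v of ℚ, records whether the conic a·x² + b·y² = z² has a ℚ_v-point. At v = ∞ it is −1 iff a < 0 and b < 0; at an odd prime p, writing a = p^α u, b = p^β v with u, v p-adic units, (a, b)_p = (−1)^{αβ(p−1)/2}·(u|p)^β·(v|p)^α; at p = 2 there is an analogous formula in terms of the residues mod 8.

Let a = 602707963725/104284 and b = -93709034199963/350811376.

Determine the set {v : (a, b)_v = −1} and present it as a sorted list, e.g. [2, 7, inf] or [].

[2, 3, 31, 37]

Mod squares: a ≡ 65379, b ≡ -1503717. Check v ∈ {∞, 2, 3, 5, 7, 13, 19, 23, 29, 31, 37}.
v=∞: 65379 > 0 and -1503717 < 0  ⇒  (a,b)_∞ = +1.
v=2: v_2(a)=-2, v_2(b)=-4; units ≡ 3, 3 (mod 8); ε·ε+αω+βω = 1·1+-2·1+-4·1 ≡ 1  ⇒  (a,b)_2 = -1.
v=37: a=37^1·(≡26), b=37^1·(≡15) mod 37; (26|37)=+1, (15|37)=-1; (−1)^{1·1·18}·(+1)^1·(-1)^1 = -1.
v=31: a=31^-1·(≡14), b=31^-1·(≡25) mod 31; (14|31)=+1, (25|31)=+1; (−1)^{-1·-1·15}·(+1)^-1·(+1)^-1 = -1.
v=19: a=19^1·(≡8), b=19^1·(≡17) mod 19; (8|19)=-1, (17|19)=+1; (−1)^{1·1·9}·(-1)^1·(+1)^1 = +1.
v=5: a=5^2·(≡1), b=5^0·(≡2) mod 5; (1|5)=+1, (2|5)=-1; (−1)^{2·0·2}·(+1)^0·(-1)^2 = +1.
v=13: a=13^0·(≡8), b=13^2·(≡8) mod 13; (8|13)=-1, (8|13)=-1; (−1)^{0·2·6}·(-1)^2·(-1)^0 = +1.
v=7: a=7^4·(≡3), b=7^4·(≡4) mod 7; (3|7)=-1, (4|7)=+1; (−1)^{4·4·3}·(-1)^4·(+1)^4 = +1.
v=3: a=3^3·(≡1), b=3^3·(≡1) mod 3; (1|3)=+1, (1|3)=+1; (−1)^{3·3·1}·(+1)^3·(+1)^3 = -1.
v=29: a=29^-2·(≡25), b=29^-4·(≡7) mod 29; (25|29)=+1, (7|29)=+1; (−1)^{-2·-4·14}·(+1)^-4·(+1)^-2 = +1.
v=23: a=23^2·(≡8), b=23^3·(≡10) mod 23; (8|23)=+1, (10|23)=-1; (−1)^{2·3·11}·(+1)^3·(-1)^2 = +1.
(65379, -1503717 / ℚ) ramifies at {2, 3, 31, 37}: a division algebra.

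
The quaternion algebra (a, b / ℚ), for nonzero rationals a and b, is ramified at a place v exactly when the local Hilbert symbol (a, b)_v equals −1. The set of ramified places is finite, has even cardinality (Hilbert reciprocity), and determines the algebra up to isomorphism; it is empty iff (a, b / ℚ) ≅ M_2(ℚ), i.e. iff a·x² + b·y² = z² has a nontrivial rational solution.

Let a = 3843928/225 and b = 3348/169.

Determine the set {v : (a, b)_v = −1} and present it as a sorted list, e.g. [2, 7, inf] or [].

Mod squares: a ≡ 22, b ≡ 93. Check v ∈ {∞, 2, 3, 5, 11, 13, 19, 31}.
v=2: v_2(a)=3, v_2(b)=2; units ≡ 3, 5 (mod 8); ε·ε+αω+βω = 1·0+3·1+2·1 ≡ 1  ⇒  (a,b)_2 = -1.
v=∞: 22 > 0 and 93 > 0  ⇒  (a,b)_∞ = +1.
v=5: a=5^-2·(≡2), b=5^0·(≡2) mod 5; (2|5)=-1, (2|5)=-1; (−1)^{-2·0·2}·(-1)^0·(-1)^-2 = +1.
v=31: a=31^0·(≡22), b=31^1·(≡21) mod 31; (22|31)=-1, (21|31)=-1; (−1)^{0·1·15}·(-1)^1·(-1)^0 = -1.
v=11: a=11^3·(≡10), b=11^0·(≡1) mod 11; (10|11)=-1, (1|11)=+1; (−1)^{3·0·5}·(-1)^0·(+1)^3 = +1.
v=19: a=19^2·(≡10), b=19^0·(≡17) mod 19; (10|19)=-1, (17|19)=+1; (−1)^{2·0·9}·(-1)^0·(+1)^2 = +1.
v=3: a=3^-2·(≡1), b=3^3·(≡1) mod 3; (1|3)=+1, (1|3)=+1; (−1)^{-2·3·1}·(+1)^3·(+1)^-2 = +1.
v=13: a=13^0·(≡9), b=13^-2·(≡7) mod 13; (9|13)=+1, (7|13)=-1; (−1)^{0·-2·6}·(+1)^-2·(-1)^0 = +1.
|Ram(22, 93)| = 2, even; anisotropic at {2, 31}.

[2, 31]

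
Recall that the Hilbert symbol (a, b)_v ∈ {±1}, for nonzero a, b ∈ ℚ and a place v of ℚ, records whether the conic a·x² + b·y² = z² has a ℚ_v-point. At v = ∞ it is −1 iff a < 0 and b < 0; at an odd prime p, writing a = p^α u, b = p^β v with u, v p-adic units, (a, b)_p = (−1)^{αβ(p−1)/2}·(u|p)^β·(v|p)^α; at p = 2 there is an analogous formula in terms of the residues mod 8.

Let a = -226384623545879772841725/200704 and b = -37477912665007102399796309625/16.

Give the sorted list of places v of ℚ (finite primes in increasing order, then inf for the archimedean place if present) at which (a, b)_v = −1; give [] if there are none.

[2, 7, 11, inf]

(a, b) ≡ (-2068781, -4666585) mod (ℚ^×)²; places V = {2, 3, 5, 7, 11, 13, 17, 23, 29, 31, 37, ∞}.
(a,b)_5: α=2, u≡4; β=3, v≡3 (mod 5); (4|5)=+1, (3|5)=-1; sign (−1)^0·+1^3·-1^2 = +1.
(a,b)_31: α=2, u≡9; β=3, v≡16 (mod 31); (9|31)=+1, (16|31)=+1; sign (−1)^0·+1^3·+1^2 = +1.
(a,b)_2: α=-12, β=-4; u≡3, v≡7 (mod 8); ε(u)ε(v)=1·1, αω(v)=-12·0, βω(u)=-4·1; sum ≡ 1  ⇒  -1.
(a,b)_13: α=3, u≡3; β=4, v≡4 (mod 13); (3|13)=+1, (4|13)=+1; sign (−1)^0·+1^4·+1^3 = +1.
(a,b)_23: α=1, u≡1; β=1, v≡21 (mod 23); (1|23)=+1, (21|23)=-1; sign (−1)^1·+1^1·-1^1 = +1.
(a,b)_7: α=-2, u≡3; β=5, v≡2 (mod 7); (3|7)=-1, (2|7)=+1; sign (−1)^0·-1^5·+1^-2 = -1.
(a,b)_37: α=3, u≡19; β=4, v≡1 (mod 37); (19|37)=-1, (1|37)=+1; sign (−1)^0·-1^4·+1^3 = +1.
(a,b)_11: α=1, u≡2; β=1, v≡2 (mod 11); (2|11)=-1, (2|11)=-1; sign (−1)^1·-1^1·-1^1 = -1.
(a,b)_3: α=4, u≡1; β=2, v≡2 (mod 3); (1|3)=+1, (2|3)=-1; sign (−1)^0·+1^2·-1^4 = +1.
(a,b)_29: α=2, u≡26; β=0, v≡3 (mod 29); (26|29)=-1, (3|29)=-1; sign (−1)^0·-1^0·-1^2 = +1.
(a,b)_∞: sgn(-2068781)=−, sgn(-4666585)=−, so -1.
(a,b)_17: α=3, u≡14; β=3, v≡12 (mod 17); (14|17)=-1, (12|17)=-1; sign (−1)^0·-1^3·-1^3 = +1.
|Ram(-2068781, -4666585)| = 4, even; anisotropic at {2, 7, 11, ∞}.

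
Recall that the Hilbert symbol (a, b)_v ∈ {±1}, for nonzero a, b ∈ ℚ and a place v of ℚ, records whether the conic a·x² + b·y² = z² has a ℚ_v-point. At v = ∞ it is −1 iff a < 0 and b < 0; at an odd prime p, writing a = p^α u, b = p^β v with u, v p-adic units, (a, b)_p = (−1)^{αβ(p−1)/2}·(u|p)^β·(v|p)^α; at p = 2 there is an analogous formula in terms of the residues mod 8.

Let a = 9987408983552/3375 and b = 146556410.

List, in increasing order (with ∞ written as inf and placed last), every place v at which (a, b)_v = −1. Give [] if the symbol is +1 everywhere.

[3, 5, 11, 13]

Mod squares: a ≡ 2730, b ≡ 10010. Check v ∈ {∞, 2, 3, 5, 7, 11, 13}.
v=5: a=5^-3·(≡1), b=5^1·(≡2) mod 5; (1|5)=+1, (2|5)=-1; (−1)^{-3·1·2}·(+1)^1·(-1)^-3 = -1.
v=11: a=11^8·(≡2), b=11^5·(≡8) mod 11; (2|11)=-1, (8|11)=-1; (−1)^{8·5·5}·(-1)^5·(-1)^8 = -1.
v=3: a=3^-3·(≡1), b=3^0·(≡2) mod 3; (1|3)=+1, (2|3)=-1; (−1)^{-3·0·1}·(+1)^0·(-1)^-3 = -1.
v=7: a=7^1·(≡5), b=7^1·(≡1) mod 7; (5|7)=-1, (1|7)=+1; (−1)^{1·1·3}·(-1)^1·(+1)^1 = +1.
v=13: a=13^1·(≡2), b=13^1·(≡9) mod 13; (2|13)=-1, (9|13)=+1; (−1)^{1·1·6}·(-1)^1·(+1)^1 = -1.
v=∞: 2730 > 0 and 10010 > 0  ⇒  (a,b)_∞ = +1.
v=2: v_2(a)=9, v_2(b)=1; units ≡ 5, 5 (mod 8); ε·ε+αω+βω = 0·0+9·1+1·1 ≡ 0  ⇒  (a,b)_2 = +1.
(2730, 10010 / ℚ) ramifies at {3, 5, 11, 13}: a division algebra.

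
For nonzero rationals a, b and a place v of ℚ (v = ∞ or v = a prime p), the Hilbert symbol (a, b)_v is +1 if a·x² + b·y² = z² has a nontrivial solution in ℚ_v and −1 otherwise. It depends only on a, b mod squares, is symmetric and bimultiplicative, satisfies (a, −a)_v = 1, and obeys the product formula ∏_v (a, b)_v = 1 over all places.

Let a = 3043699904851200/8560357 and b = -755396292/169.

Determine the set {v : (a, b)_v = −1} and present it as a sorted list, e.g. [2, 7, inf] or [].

(a, b) ≡ (18241, -777) mod (ℚ^×)²; places V = {2, 3, 5, 7, 13, 17, 29, 37, ∞}.
(a,b)_13: α=-2, u≡2; β=-2, v≡12 (mod 13); (2|13)=-1, (12|13)=+1; sign (−1)^0·-1^-2·+1^-2 = +1.
(a,b)_2: α=8, β=2; u≡1, v≡7 (mod 8); ε(u)ε(v)=0·1, αω(v)=8·0, βω(u)=2·0; sum ≡ 0  ⇒  +1.
(a,b)_17: α=3, u≡1; β=2, v≡10 (mod 17); (1|17)=+1, (10|17)=-1; sign (−1)^0·+1^2·-1^3 = -1.
(a,b)_29: α=3, u≡4; β=2, v≡28 (mod 29); (4|29)=+1, (28|29)=+1; sign (−1)^0·+1^2·+1^3 = +1.
(a,b)_37: α=-3, u≡7; β=1, v≡16 (mod 37); (7|37)=+1, (16|37)=+1; sign (−1)^0·+1^1·+1^-3 = +1.
(a,b)_5: α=2, u≡4; β=0, v≡2 (mod 5); (4|5)=+1, (2|5)=-1; sign (−1)^0·+1^0·-1^2 = +1.
(a,b)_∞: sgn(18241)=+, sgn(-777)=−, so +1.
(a,b)_3: α=4, u≡1; β=1, v≡2 (mod 3); (1|3)=+1, (2|3)=-1; sign (−1)^0·+1^1·-1^4 = +1.
(a,b)_7: α=2, u≡6; β=1, v≡1 (mod 7); (6|7)=-1, (1|7)=+1; sign (−1)^0·-1^1·+1^2 = -1.
(18241, -777 / ℚ) ramifies at {7, 17}: a division algebra.

[7, 17]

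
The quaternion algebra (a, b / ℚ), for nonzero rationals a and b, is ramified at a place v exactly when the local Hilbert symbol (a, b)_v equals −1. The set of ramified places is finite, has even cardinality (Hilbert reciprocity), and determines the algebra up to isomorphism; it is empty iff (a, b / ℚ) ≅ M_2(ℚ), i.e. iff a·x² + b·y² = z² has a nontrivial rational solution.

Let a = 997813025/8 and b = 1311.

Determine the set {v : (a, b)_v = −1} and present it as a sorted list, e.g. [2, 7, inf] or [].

[11, 19]

Mod squares: a ≡ 418, b ≡ 1311. Check v ∈ {∞, 2, 3, 5, 11, 19, 23}.
v=19: a=19^3·(≡18), b=19^1·(≡12) mod 19; (18|19)=-1, (12|19)=-1; (−1)^{3·1·9}·(-1)^1·(-1)^3 = -1.
v=3: a=3^0·(≡1), b=3^1·(≡2) mod 3; (1|3)=+1, (2|3)=-1; (−1)^{0·1·1}·(+1)^1·(-1)^0 = +1.
v=11: a=11^1·(≡5), b=11^0·(≡2) mod 11; (5|11)=+1, (2|11)=-1; (−1)^{1·0·5}·(+1)^0·(-1)^1 = -1.
v=2: v_2(a)=-3, v_2(b)=0; units ≡ 1, 7 (mod 8); ε·ε+αω+βω = 0·1+-3·0+0·0 ≡ 0  ⇒  (a,b)_2 = +1.
v=23: a=23^2·(≡8), b=23^1·(≡11) mod 23; (8|23)=+1, (11|23)=-1; (−1)^{2·1·11}·(+1)^1·(-1)^2 = +1.
v=∞: 418 > 0 and 1311 > 0  ⇒  (a,b)_∞ = +1.
v=5: a=5^2·(≡2), b=5^0·(≡1) mod 5; (2|5)=-1, (1|5)=+1; (−1)^{2·0·2}·(-1)^0·(+1)^2 = +1.
Ram(418, 1311) = {11, 19}; no ℚ_11-point on the conic.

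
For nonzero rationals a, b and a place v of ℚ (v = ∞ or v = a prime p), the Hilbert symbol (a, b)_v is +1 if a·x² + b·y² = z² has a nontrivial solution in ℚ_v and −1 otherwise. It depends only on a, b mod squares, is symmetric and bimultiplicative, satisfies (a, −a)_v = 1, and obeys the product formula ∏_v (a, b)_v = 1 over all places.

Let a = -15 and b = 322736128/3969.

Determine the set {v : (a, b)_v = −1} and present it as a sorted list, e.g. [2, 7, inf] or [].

(a, b) ≡ (-15, 78793) mod (ℚ^×)²; places V = {2, 3, 5, 7, 11, 13, 19, 29, ∞}.
(a,b)_29: α=0, u≡14; β=1, v≡23 (mod 29); (14|29)=-1, (23|29)=+1; sign (−1)^0·-1^1·+1^0 = -1.
(a,b)_5: α=1, u≡2; β=0, v≡2 (mod 5); (2|5)=-1, (2|5)=-1; sign (−1)^0·-1^0·-1^1 = -1.
(a,b)_∞: sgn(-15)=−, sgn(78793)=+, so +1.
(a,b)_2: α=0, β=12; u≡1, v≡1 (mod 8); ε(u)ε(v)=0·0, αω(v)=0·0, βω(u)=12·0; sum ≡ 0  ⇒  +1.
(a,b)_19: α=0, u≡4; β=1, v≡1 (mod 19); (4|19)=+1, (1|19)=+1; sign (−1)^0·+1^1·+1^0 = +1.
(a,b)_13: α=0, u≡11; β=1, v≡4 (mod 13); (11|13)=-1, (4|13)=+1; sign (−1)^0·-1^1·+1^0 = -1.
(a,b)_7: α=0, u≡6; β=-2, v≡2 (mod 7); (6|7)=-1, (2|7)=+1; sign (−1)^0·-1^-2·+1^0 = +1.
(a,b)_3: α=1, u≡1; β=-4, v≡1 (mod 3); (1|3)=+1, (1|3)=+1; sign (−1)^0·+1^-4·+1^1 = +1.
(a,b)_11: α=0, u≡7; β=1, v≡7 (mod 11); (7|11)=-1, (7|11)=-1; sign (−1)^0·-1^1·-1^0 = -1.
(-15, 78793 / ℚ) ramifies at {5, 11, 13, 29}: a division algebra.

[5, 11, 13, 29]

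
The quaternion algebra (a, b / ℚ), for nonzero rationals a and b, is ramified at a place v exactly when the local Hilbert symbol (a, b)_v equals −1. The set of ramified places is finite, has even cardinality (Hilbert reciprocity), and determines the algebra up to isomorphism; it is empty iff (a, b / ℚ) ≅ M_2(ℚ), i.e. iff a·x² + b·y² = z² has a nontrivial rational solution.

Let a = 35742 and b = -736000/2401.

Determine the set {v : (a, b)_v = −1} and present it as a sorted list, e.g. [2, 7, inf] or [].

[2, 3, 5, 23]

Mod squares: a ≡ 35742, b ≡ -115. Check v ∈ {∞, 2, 3, 5, 7, 23, 37}.
v=5: a=5^0·(≡2), b=5^3·(≡2) mod 5; (2|5)=-1, (2|5)=-1; (−1)^{0·3·2}·(-1)^3·(-1)^0 = -1.
v=2: v_2(a)=1, v_2(b)=8; units ≡ 7, 5 (mod 8); ε·ε+αω+βω = 1·0+1·1+8·0 ≡ 1  ⇒  (a,b)_2 = -1.
v=37: a=37^1·(≡4), b=37^0·(≡36) mod 37; (4|37)=+1, (36|37)=+1; (−1)^{1·0·18}·(+1)^0·(+1)^1 = +1.
v=3: a=3^1·(≡1), b=3^0·(≡2) mod 3; (1|3)=+1, (2|3)=-1; (−1)^{1·0·1}·(+1)^0·(-1)^1 = -1.
v=∞: 35742 > 0 and -115 < 0  ⇒  (a,b)_∞ = +1.
v=23: a=23^1·(≡13), b=23^1·(≡12) mod 23; (13|23)=+1, (12|23)=+1; (−1)^{1·1·11}·(+1)^1·(+1)^1 = -1.
v=7: a=7^1·(≡3), b=7^-4·(≡1) mod 7; (3|7)=-1, (1|7)=+1; (−1)^{1·-4·3}·(-1)^-4·(+1)^1 = +1.
(35742, -115 / ℚ) ramifies at {2, 3, 5, 23}: a division algebra.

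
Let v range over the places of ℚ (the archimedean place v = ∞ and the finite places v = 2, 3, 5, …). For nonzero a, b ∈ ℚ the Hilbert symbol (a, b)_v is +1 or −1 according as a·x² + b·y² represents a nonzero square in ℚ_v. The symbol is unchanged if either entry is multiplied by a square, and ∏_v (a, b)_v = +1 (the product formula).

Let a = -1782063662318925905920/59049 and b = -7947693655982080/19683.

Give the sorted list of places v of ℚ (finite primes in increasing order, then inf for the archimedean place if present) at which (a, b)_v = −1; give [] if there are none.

[3, 5, 13, inf]

Mod squares: a ≡ -1045, b ≡ -7410. Check v ∈ {∞, 2, 3, 5, 7, 11, 13, 19}.
v=11: a=11^3·(≡1), b=11^2·(≡3) mod 11; (1|11)=+1, (3|11)=+1; (−1)^{3·2·5}·(+1)^2·(+1)^3 = +1.
v=7: a=7^6·(≡5), b=7^4·(≡3) mod 7; (5|7)=-1, (3|7)=-1; (−1)^{6·4·3}·(-1)^4·(-1)^6 = +1.
v=5: a=5^1·(≡4), b=5^1·(≡3) mod 5; (4|5)=+1, (3|5)=-1; (−1)^{1·1·2}·(+1)^1·(-1)^1 = -1.
v=13: a=13^4·(≡6), b=13^3·(≡7) mod 13; (6|13)=-1, (7|13)=-1; (−1)^{4·3·6}·(-1)^3·(-1)^4 = -1.
v=3: a=3^-10·(≡2), b=3^-9·(≡2) mod 3; (2|3)=-1, (2|3)=-1; (−1)^{-10·-9·1}·(-1)^-9·(-1)^-10 = -1.
v=2: v_2(a)=22, v_2(b)=17; units ≡ 3, 7 (mod 8); ε·ε+αω+βω = 1·1+22·0+17·1 ≡ 0  ⇒  (a,b)_2 = +1.
v=19: a=19^1·(≡18), b=19^1·(≡7) mod 19; (18|19)=-1, (7|19)=+1; (−1)^{1·1·9}·(-1)^1·(+1)^1 = +1.
v=∞: -1045 < 0 and -7410 < 0  ⇒  (a,b)_∞ = -1.
|Ram(-1045, -7410)| = 4, even; anisotropic at {3, 5, 13, ∞}.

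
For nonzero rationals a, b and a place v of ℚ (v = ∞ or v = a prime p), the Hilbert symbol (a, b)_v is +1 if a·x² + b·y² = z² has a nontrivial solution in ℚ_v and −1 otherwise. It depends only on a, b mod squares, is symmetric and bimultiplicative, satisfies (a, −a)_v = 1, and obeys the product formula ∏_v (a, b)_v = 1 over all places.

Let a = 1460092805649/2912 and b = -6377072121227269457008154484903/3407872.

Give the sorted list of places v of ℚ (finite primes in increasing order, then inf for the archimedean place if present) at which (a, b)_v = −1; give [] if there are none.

Mod squares: a ≡ 182, b ≡ -88179. Check v ∈ {∞, 2, 3, 7, 13, 17, 19, 29, 43}.
v=29: a=29^2·(≡3), b=29^4·(≡15) mod 29; (3|29)=-1, (15|29)=-1; (−1)^{2·4·14}·(-1)^4·(-1)^2 = +1.
v=19: a=19^2·(≡7), b=19^5·(≡14) mod 19; (7|19)=+1, (14|19)=-1; (−1)^{2·5·9}·(+1)^5·(-1)^2 = +1.
v=17: a=17^2·(≡11), b=17^5·(≡9) mod 17; (11|17)=-1, (9|17)=+1; (−1)^{2·5·8}·(-1)^5·(+1)^2 = -1.
v=13: a=13^-1·(≡12), b=13^-1·(≡1) mod 13; (12|13)=+1, (1|13)=+1; (−1)^{-1·-1·6}·(+1)^-1·(+1)^-1 = +1.
v=2: v_2(a)=-5, v_2(b)=-18; units ≡ 3, 5 (mod 8); ε·ε+αω+βω = 1·0+-5·1+-18·1 ≡ 1  ⇒  (a,b)_2 = -1.
v=7: a=7^-1·(≡3), b=7^3·(≡3) mod 7; (3|7)=-1, (3|7)=-1; (−1)^{-1·3·3}·(-1)^3·(-1)^-1 = -1.
v=3: a=3^2·(≡2), b=3^7·(≡1) mod 3; (2|3)=-1, (1|3)=+1; (−1)^{2·7·1}·(-1)^7·(+1)^2 = -1.
v=∞: 182 > 0 and -88179 < 0  ⇒  (a,b)_∞ = +1.
v=43: a=43^2·(≡17), b=43^4·(≡40) mod 43; (17|43)=+1, (40|43)=+1; (−1)^{2·4·21}·(+1)^4·(+1)^2 = +1.
(182, -88179 / ℚ) ramifies at {2, 3, 7, 17}: a division algebra.

[2, 3, 7, 17]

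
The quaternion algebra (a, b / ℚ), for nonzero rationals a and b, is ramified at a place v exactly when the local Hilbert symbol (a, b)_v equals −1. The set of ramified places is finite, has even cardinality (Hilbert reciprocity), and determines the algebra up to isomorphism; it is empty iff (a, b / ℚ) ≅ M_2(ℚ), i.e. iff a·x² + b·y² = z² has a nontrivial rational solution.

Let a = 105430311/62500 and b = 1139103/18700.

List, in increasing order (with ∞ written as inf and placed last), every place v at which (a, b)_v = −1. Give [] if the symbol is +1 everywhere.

(a, b) ≡ (4879, 53669) mod (ℚ^×)²; places V = {2, 3, 5, 7, 11, 17, 41, ∞}.
(a,b)_17: α=1, u≡8; β=-1, v≡10 (mod 17); (8|17)=+1, (10|17)=-1; sign (−1)^0·+1^-1·-1^1 = -1.
(a,b)_2: α=-2, β=-2; u≡7, v≡5 (mod 8); ε(u)ε(v)=1·0, αω(v)=-2·1, βω(u)=-2·0; sum ≡ 0  ⇒  +1.
(a,b)_41: α=1, u≡20; β=1, v≡27 (mod 41); (20|41)=+1, (27|41)=-1; sign (−1)^0·+1^1·-1^1 = -1.
(a,b)_∞: sgn(4879)=+, sgn(53669)=+, so +1.
(a,b)_7: α=5, u≡2; β=3, v≡1 (mod 7); (2|7)=+1, (1|7)=+1; sign (−1)^1·+1^3·+1^5 = -1.
(a,b)_11: α=0, u≡7; β=-1, v≡7 (mod 11); (7|11)=-1, (7|11)=-1; sign (−1)^0·-1^-1·-1^0 = -1.
(a,b)_5: α=-6, u≡4; β=-2, v≡1 (mod 5); (4|5)=+1, (1|5)=+1; sign (−1)^0·+1^-2·+1^-6 = +1.
(a,b)_3: α=2, u≡1; β=4, v≡2 (mod 3); (1|3)=+1, (2|3)=-1; sign (−1)^0·+1^4·-1^2 = +1.
|Ram(4879, 53669)| = 4, even; anisotropic at {7, 11, 17, 41}.

[7, 11, 17, 41]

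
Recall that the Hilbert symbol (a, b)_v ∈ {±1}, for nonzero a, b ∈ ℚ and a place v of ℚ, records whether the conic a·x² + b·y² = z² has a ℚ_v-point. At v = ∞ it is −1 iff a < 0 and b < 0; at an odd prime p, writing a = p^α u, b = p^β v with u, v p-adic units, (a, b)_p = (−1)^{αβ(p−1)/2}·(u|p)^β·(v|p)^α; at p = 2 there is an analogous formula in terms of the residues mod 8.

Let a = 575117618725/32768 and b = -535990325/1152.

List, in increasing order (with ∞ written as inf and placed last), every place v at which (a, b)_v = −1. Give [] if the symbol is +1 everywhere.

Mod squares: a ≡ 39962, b ≡ -50986. Check v ∈ {∞, 2, 3, 5, 13, 29, 37, 53}.
v=2: v_2(a)=-15, v_2(b)=-7; units ≡ 5, 3 (mod 8); ε·ε+αω+βω = 0·1+-15·1+-7·1 ≡ 0  ⇒  (a,b)_2 = +1.
v=37: a=37^2·(≡2), b=37^1·(≡3) mod 37; (2|37)=-1, (3|37)=+1; (−1)^{2·1·18}·(-1)^1·(+1)^2 = -1.
v=∞: 39962 > 0 and -50986 < 0  ⇒  (a,b)_∞ = +1.
v=29: a=29^3·(≡3), b=29^2·(≡28) mod 29; (3|29)=-1, (28|29)=+1; (−1)^{3·2·14}·(-1)^2·(+1)^3 = +1.
v=53: a=53^1·(≡39), b=53^1·(≡3) mod 53; (39|53)=-1, (3|53)=-1; (−1)^{1·1·26}·(-1)^1·(-1)^1 = +1.
v=5: a=5^2·(≡3), b=5^2·(≡1) mod 5; (3|5)=-1, (1|5)=+1; (−1)^{2·2·2}·(-1)^2·(+1)^2 = +1.
v=13: a=13^1·(≡6), b=13^1·(≡1) mod 13; (6|13)=-1, (1|13)=+1; (−1)^{1·1·6}·(-1)^1·(+1)^1 = -1.
v=3: a=3^0·(≡2), b=3^-2·(≡2) mod 3; (2|3)=-1, (2|3)=-1; (−1)^{0·-2·1}·(-1)^-2·(-1)^0 = +1.
Ram(39962, -50986) = {13, 37}; no ℚ_13-point on the conic.

[13, 37]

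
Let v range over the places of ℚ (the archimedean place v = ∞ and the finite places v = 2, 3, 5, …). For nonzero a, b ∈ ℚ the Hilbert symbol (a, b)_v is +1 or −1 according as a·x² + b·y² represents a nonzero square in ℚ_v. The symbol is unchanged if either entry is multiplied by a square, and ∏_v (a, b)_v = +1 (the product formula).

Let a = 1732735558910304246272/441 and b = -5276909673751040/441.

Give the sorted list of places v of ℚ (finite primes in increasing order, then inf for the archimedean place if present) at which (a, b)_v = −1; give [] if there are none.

[2, 5, 19, 23]

(a, b) ≡ (14858, -2210) mod (ℚ^×)²; places V = {2, 3, 5, 7, 13, 17, 19, 23, ∞}.
(a,b)_3: α=-2, u≡2; β=-2, v≡1 (mod 3); (2|3)=-1, (1|3)=+1; sign (−1)^0·-1^-2·+1^-2 = +1.
(a,b)_2: α=9, β=9; u≡5, v≡7 (mod 8); ε(u)ε(v)=0·1, αω(v)=9·0, βω(u)=9·1; sum ≡ 1  ⇒  -1.
(a,b)_19: α=3, u≡15; β=2, v≡18 (mod 19); (15|19)=-1, (18|19)=-1; sign (−1)^0·-1^2·-1^3 = -1.
(a,b)_7: α=-2, u≡1; β=-2, v≡2 (mod 7); (1|7)=+1, (2|7)=+1; sign (−1)^0·+1^-2·+1^-2 = +1.
(a,b)_17: α=5, u≡12; β=3, v≡14 (mod 17); (12|17)=-1, (14|17)=-1; sign (−1)^0·-1^3·-1^5 = +1.
(a,b)_5: α=0, u≡2; β=1, v≡2 (mod 5); (2|5)=-1, (2|5)=-1; sign (−1)^0·-1^1·-1^0 = -1.
(a,b)_13: α=4, u≡10; β=3, v≡12 (mod 13); (10|13)=+1, (12|13)=+1; sign (−1)^0·+1^3·+1^4 = +1.
(a,b)_23: α=3, u≡6; β=2, v≡11 (mod 23); (6|23)=+1, (11|23)=-1; sign (−1)^0·+1^2·-1^3 = -1.
(a,b)_∞: sgn(14858)=+, sgn(-2210)=−, so +1.
|Ram(14858, -2210)| = 4, even; anisotropic at {2, 5, 19, 23}.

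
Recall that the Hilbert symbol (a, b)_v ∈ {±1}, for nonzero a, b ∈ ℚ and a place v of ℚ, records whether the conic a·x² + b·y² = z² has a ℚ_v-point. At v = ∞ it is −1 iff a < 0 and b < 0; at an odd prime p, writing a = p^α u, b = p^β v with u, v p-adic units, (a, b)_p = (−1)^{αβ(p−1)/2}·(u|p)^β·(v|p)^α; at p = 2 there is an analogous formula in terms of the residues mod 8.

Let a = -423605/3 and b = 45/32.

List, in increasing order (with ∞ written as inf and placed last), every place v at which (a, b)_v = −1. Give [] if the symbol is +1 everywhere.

[7, 19]

Mod squares: a ≡ -25935, b ≡ 10. Check v ∈ {∞, 2, 3, 5, 7, 13, 19}.
v=∞: -25935 < 0 and 10 > 0  ⇒  (a,b)_∞ = +1.
v=2: v_2(a)=0, v_2(b)=-5; units ≡ 1, 5 (mod 8); ε·ε+αω+βω = 0·0+0·1+-5·0 ≡ 0  ⇒  (a,b)_2 = +1.
v=7: a=7^3·(≡6), b=7^0·(≡6) mod 7; (6|7)=-1, (6|7)=-1; (−1)^{3·0·3}·(-1)^0·(-1)^3 = -1.
v=5: a=5^1·(≡3), b=5^1·(≡2) mod 5; (3|5)=-1, (2|5)=-1; (−1)^{1·1·2}·(-1)^1·(-1)^1 = +1.
v=13: a=13^1·(≡2), b=13^0·(≡1) mod 13; (2|13)=-1, (1|13)=+1; (−1)^{1·0·6}·(-1)^0·(+1)^1 = +1.
v=19: a=19^1·(≡10), b=19^0·(≡2) mod 19; (10|19)=-1, (2|19)=-1; (−1)^{1·0·9}·(-1)^0·(-1)^1 = -1.
v=3: a=3^-1·(≡1), b=3^2·(≡1) mod 3; (1|3)=+1, (1|3)=+1; (−1)^{-1·2·1}·(+1)^2·(+1)^-1 = +1.
Ram(-25935, 10) = {7, 19}; no ℚ_7-point on the conic.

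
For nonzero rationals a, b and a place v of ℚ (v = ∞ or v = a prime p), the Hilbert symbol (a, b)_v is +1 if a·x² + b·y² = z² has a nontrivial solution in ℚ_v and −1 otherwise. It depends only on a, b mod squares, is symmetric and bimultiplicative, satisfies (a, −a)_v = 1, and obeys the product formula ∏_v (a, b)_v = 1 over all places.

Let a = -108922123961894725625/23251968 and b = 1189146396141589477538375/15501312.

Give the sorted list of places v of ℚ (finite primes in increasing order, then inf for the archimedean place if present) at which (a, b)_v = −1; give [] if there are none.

[2, 5, 11, 19]

(a, b) ≡ (-627, 1870) mod (ℚ^×)²; places V = {2, 3, 5, 11, 13, 17, 19, 23, 29, ∞}.
(a,b)_∞: sgn(-627)=−, sgn(1870)=+, so +1.
(a,b)_11: α=1, u≡5; β=1, v≡9 (mod 11); (5|11)=+1, (9|11)=+1; sign (−1)^1·+1^1·+1^1 = -1.
(a,b)_19: α=3, u≡6; β=4, v≡8 (mod 19); (6|19)=+1, (8|19)=-1; sign (−1)^0·+1^4·-1^3 = -1.
(a,b)_3: α=-3, u≡1; β=-2, v≡1 (mod 3); (1|3)=+1, (1|3)=+1; sign (−1)^0·+1^-2·+1^-3 = +1.
(a,b)_2: α=-10, β=-11; u≡5, v≡7 (mod 8); ε(u)ε(v)=0·1, αω(v)=-10·0, βω(u)=-11·1; sum ≡ 1  ⇒  -1.
(a,b)_5: α=4, u≡3; β=3, v≡1 (mod 5); (3|5)=-1, (1|5)=+1; sign (−1)^0·-1^3·+1^4 = -1.
(a,b)_29: α=-2, u≡27; β=-2, v≡17 (mod 29); (27|29)=-1, (17|29)=-1; sign (−1)^0·-1^-2·-1^-2 = +1.
(a,b)_17: α=2, u≡1; β=3, v≡4 (mod 17); (1|17)=+1, (4|17)=+1; sign (−1)^0·+1^3·+1^2 = +1.
(a,b)_23: α=4, u≡21; β=4, v≡14 (mod 23); (21|23)=-1, (14|23)=-1; sign (−1)^0·-1^4·-1^4 = +1.
(a,b)_13: α=4, u≡12; β=6, v≡2 (mod 13); (12|13)=+1, (2|13)=-1; sign (−1)^0·+1^6·-1^4 = +1.
Ram(-627, 1870) = {2, 5, 11, 19}; no ℚ_2-point on the conic.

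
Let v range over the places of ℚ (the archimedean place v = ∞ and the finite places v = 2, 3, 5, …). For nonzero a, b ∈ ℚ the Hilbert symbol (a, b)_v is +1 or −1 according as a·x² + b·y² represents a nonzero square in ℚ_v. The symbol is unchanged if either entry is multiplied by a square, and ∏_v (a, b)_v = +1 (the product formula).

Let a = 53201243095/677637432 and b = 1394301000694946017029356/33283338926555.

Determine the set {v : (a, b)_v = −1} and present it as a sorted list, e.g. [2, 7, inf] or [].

Mod squares: a ≡ 3291890, b ≡ 1645945. Check v ∈ {∞, 2, 3, 5, 7, 11, 13, 19, 29, 31, 37, 41}.
v=29: a=29^-2·(≡9), b=29^-6·(≡18) mod 29; (9|29)=+1, (18|29)=-1; (−1)^{-2·-6·14}·(+1)^-6·(-1)^-2 = +1.
v=37: a=37^1·(≡6), b=37^3·(≡11) mod 37; (6|37)=-1, (11|37)=+1; (−1)^{1·3·18}·(-1)^3·(+1)^1 = -1.
v=3: a=3^-2·(≡2), b=3^0·(≡1) mod 3; (2|3)=-1, (1|3)=+1; (−1)^{-2·0·1}·(-1)^0·(+1)^-2 = +1.
v=2: v_2(a)=-3, v_2(b)=2; units ≡ 1, 1 (mod 8); ε·ε+αω+βω = 0·0+-3·0+2·0 ≡ 0  ⇒  (a,b)_2 = +1.
v=5: a=5^1·(≡2), b=5^-1·(≡1) mod 5; (2|5)=-1, (1|5)=+1; (−1)^{1·-1·2}·(-1)^-1·(+1)^1 = -1.
v=∞: 3291890 > 0 and 1645945 > 0  ⇒  (a,b)_∞ = +1.
v=31: a=31^-1·(≡15), b=31^-1·(≡21) mod 31; (15|31)=-1, (21|31)=-1; (−1)^{-1·-1·15}·(-1)^-1·(-1)^-1 = -1.
v=41: a=41^1·(≡13), b=41^3·(≡30) mod 41; (13|41)=-1, (30|41)=-1; (−1)^{1·3·20}·(-1)^3·(-1)^1 = +1.
v=13: a=13^2·(≡4), b=13^2·(≡6) mod 13; (4|13)=+1, (6|13)=-1; (−1)^{2·2·6}·(+1)^2·(-1)^2 = +1.
v=19: a=19^-2·(≡11), b=19^-2·(≡15) mod 19; (11|19)=+1, (15|19)=-1; (−1)^{-2·-2·9}·(+1)^-2·(-1)^-2 = +1.
v=11: a=11^2·(≡7), b=11^4·(≡5) mod 11; (7|11)=-1, (5|11)=+1; (−1)^{2·4·5}·(-1)^4·(+1)^2 = +1.
v=7: a=7^3·(≡5), b=7^9·(≡3) mod 7; (5|7)=-1, (3|7)=-1; (−1)^{3·9·3}·(-1)^9·(-1)^3 = -1.
Ram(3291890, 1645945) = {5, 7, 31, 37}; no ℚ_5-point on the conic.

[5, 7, 31, 37]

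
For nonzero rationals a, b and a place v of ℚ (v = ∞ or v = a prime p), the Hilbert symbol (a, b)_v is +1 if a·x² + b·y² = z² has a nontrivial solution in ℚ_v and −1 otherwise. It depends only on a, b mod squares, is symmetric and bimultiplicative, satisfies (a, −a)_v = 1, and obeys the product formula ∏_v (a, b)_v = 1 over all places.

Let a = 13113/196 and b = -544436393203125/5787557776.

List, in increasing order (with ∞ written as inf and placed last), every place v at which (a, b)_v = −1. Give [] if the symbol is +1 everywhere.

[5, 47]

(a, b) ≡ (1457, -7285) mod (ℚ^×)²; places V = {2, 3, 5, 7, 11, 13, 19, 31, 47, ∞}.
(a,b)_3: α=2, u≡2; β=14, v≡2 (mod 3); (2|3)=-1, (2|3)=-1; sign (−1)^0·-1^14·-1^2 = +1.
(a,b)_13: α=0, u≡9; β=-2, v≡8 (mod 13); (9|13)=+1, (8|13)=-1; sign (−1)^0·+1^-2·-1^0 = +1.
(a,b)_∞: sgn(1457)=+, sgn(-7285)=−, so +1.
(a,b)_5: α=0, u≡3; β=7, v≡2 (mod 5); (3|5)=-1, (2|5)=-1; sign (−1)^0·-1^7·-1^0 = -1.
(a,b)_19: α=0, u≡10; β=-2, v≡7 (mod 19); (10|19)=-1, (7|19)=+1; sign (−1)^0·-1^-2·+1^0 = +1.
(a,b)_11: α=0, u≡5; β=-2, v≡8 (mod 11); (5|11)=+1, (8|11)=-1; sign (−1)^0·+1^-2·-1^0 = +1.
(a,b)_2: α=-2, β=-4; u≡1, v≡3 (mod 8); ε(u)ε(v)=0·1, αω(v)=-2·1, βω(u)=-4·0; sum ≡ 0  ⇒  +1.
(a,b)_47: α=1, u≡29; β=1, v≡23 (mod 47); (29|47)=-1, (23|47)=-1; sign (−1)^1·-1^1·-1^1 = -1.
(a,b)_31: α=1, u≡2; β=1, v≡17 (mod 31); (2|31)=+1, (17|31)=-1; sign (−1)^1·+1^1·-1^1 = +1.
(a,b)_7: α=-2, u≡4; β=-2, v≡2 (mod 7); (4|7)=+1, (2|7)=+1; sign (−1)^0·+1^-2·+1^-2 = +1.
Ram(1457, -7285) = {5, 47}; no ℚ_5-point on the conic.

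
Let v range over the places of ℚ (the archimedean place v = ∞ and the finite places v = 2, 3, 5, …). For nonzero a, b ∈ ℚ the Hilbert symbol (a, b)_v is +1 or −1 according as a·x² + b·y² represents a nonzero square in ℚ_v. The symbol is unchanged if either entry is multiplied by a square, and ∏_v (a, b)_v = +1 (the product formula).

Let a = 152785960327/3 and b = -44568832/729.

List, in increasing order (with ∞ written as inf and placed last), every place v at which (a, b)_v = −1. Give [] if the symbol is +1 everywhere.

(a, b) ≡ (741, -3553) mod (ℚ^×)²; places V = {2, 3, 7, 11, 13, 17, 19, ∞}.
(a,b)_11: α=2, u≡5; β=1, v≡2 (mod 11); (5|11)=+1, (2|11)=-1; sign (−1)^0·+1^1·-1^2 = +1.
(a,b)_19: α=3, u≡11; β=1, v≡18 (mod 19); (11|19)=+1, (18|19)=-1; sign (−1)^1·+1^1·-1^3 = +1.
(a,b)_13: α=1, u≡8; β=0, v≡4 (mod 13); (8|13)=-1, (4|13)=+1; sign (−1)^0·-1^0·+1^1 = +1.
(a,b)_17: α=2, u≡3; β=1, v≡12 (mod 17); (3|17)=-1, (12|17)=-1; sign (−1)^0·-1^1·-1^2 = -1.
(a,b)_7: α=2, u≡6; β=2, v≡5 (mod 7); (6|7)=-1, (5|7)=-1; sign (−1)^0·-1^2·-1^2 = +1.
(a,b)_2: α=0, β=8; u≡5, v≡7 (mod 8); ε(u)ε(v)=0·1, αω(v)=0·0, βω(u)=8·1; sum ≡ 0  ⇒  +1.
(a,b)_∞: sgn(741)=+, sgn(-3553)=−, so +1.
(a,b)_3: α=-1, u≡1; β=-6, v≡2 (mod 3); (1|3)=+1, (2|3)=-1; sign (−1)^0·+1^-6·-1^-1 = -1.
|Ram(741, -3553)| = 2, even; anisotropic at {3, 17}.

[3, 17]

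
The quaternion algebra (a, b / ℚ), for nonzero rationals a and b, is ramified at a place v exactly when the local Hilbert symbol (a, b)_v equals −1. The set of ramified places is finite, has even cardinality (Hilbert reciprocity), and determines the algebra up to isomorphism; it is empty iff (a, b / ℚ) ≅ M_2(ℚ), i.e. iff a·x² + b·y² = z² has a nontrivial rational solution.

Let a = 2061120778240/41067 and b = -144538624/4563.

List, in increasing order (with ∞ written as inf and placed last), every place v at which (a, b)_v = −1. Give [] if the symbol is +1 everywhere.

Mod squares: a ≡ 7905, b ≡ -1173. Check v ∈ {∞, 2, 3, 5, 13, 17, 19, 23, 31}.
v=17: a=17^1·(≡10), b=17^1·(≡13) mod 17; (10|17)=-1, (13|17)=+1; (−1)^{1·1·8}·(-1)^1·(+1)^1 = -1.
v=5: a=5^1·(≡4), b=5^0·(≡2) mod 5; (4|5)=+1, (2|5)=-1; (−1)^{1·0·2}·(+1)^0·(-1)^1 = -1.
v=31: a=31^1·(≡5), b=31^0·(≡9) mod 31; (5|31)=+1, (9|31)=+1; (−1)^{1·0·15}·(+1)^0·(+1)^1 = +1.
v=23: a=23^2·(≡4), b=23^1·(≡13) mod 23; (4|23)=+1, (13|23)=+1; (−1)^{2·1·11}·(+1)^1·(+1)^2 = +1.
v=19: a=19^2·(≡1), b=19^2·(≡1) mod 19; (1|19)=+1, (1|19)=+1; (−1)^{2·2·9}·(+1)^2·(+1)^2 = +1.
v=∞: 7905 > 0 and -1173 < 0  ⇒  (a,b)_∞ = +1.
v=3: a=3^-5·(≡1), b=3^-3·(≡2) mod 3; (1|3)=+1, (2|3)=-1; (−1)^{-5·-3·1}·(+1)^-3·(-1)^-5 = +1.
v=13: a=13^-2·(≡12), b=13^-2·(≡4) mod 13; (12|13)=+1, (4|13)=+1; (−1)^{-2·-2·6}·(+1)^-2·(+1)^-2 = +1.
v=2: v_2(a)=12, v_2(b)=10; units ≡ 1, 3 (mod 8); ε·ε+αω+βω = 0·1+12·1+10·0 ≡ 0  ⇒  (a,b)_2 = +1.
Ram(7905, -1173) = {5, 17}; no ℚ_5-point on the conic.

[5, 17]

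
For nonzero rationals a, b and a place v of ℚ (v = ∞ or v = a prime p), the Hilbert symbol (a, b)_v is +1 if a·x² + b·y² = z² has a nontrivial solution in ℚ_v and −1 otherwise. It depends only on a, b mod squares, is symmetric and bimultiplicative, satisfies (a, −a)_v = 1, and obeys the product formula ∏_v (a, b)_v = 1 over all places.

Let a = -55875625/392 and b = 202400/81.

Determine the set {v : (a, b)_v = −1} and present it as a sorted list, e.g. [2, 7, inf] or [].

Mod squares: a ≡ -2, b ≡ 506. Check v ∈ {∞, 2, 3, 5, 7, 11, 13, 23}.
v=5: a=5^4·(≡2), b=5^2·(≡1) mod 5; (2|5)=-1, (1|5)=+1; (−1)^{4·2·2}·(-1)^2·(+1)^4 = +1.
v=3: a=3^0·(≡1), b=3^-4·(≡2) mod 3; (1|3)=+1, (2|3)=-1; (−1)^{0·-4·1}·(+1)^-4·(-1)^0 = +1.
v=2: v_2(a)=-3, v_2(b)=5; units ≡ 7, 5 (mod 8); ε·ε+αω+βω = 1·0+-3·1+5·0 ≡ 1  ⇒  (a,b)_2 = -1.
v=23: a=23^2·(≡14), b=23^1·(≡5) mod 23; (14|23)=-1, (5|23)=-1; (−1)^{2·1·11}·(-1)^1·(-1)^2 = -1.
v=13: a=13^2·(≡2), b=13^0·(≡1) mod 13; (2|13)=-1, (1|13)=+1; (−1)^{2·0·6}·(-1)^0·(+1)^2 = +1.
v=7: a=7^-2·(≡6), b=7^0·(≡4) mod 7; (6|7)=-1, (4|7)=+1; (−1)^{-2·0·3}·(-1)^0·(+1)^-2 = +1.
v=11: a=11^0·(≡9), b=11^1·(≡2) mod 11; (9|11)=+1, (2|11)=-1; (−1)^{0·1·5}·(+1)^1·(-1)^0 = +1.
v=∞: -2 < 0 and 506 > 0  ⇒  (a,b)_∞ = +1.
(-2, 506 / ℚ) ramifies at {2, 23}: a division algebra.

[2, 23]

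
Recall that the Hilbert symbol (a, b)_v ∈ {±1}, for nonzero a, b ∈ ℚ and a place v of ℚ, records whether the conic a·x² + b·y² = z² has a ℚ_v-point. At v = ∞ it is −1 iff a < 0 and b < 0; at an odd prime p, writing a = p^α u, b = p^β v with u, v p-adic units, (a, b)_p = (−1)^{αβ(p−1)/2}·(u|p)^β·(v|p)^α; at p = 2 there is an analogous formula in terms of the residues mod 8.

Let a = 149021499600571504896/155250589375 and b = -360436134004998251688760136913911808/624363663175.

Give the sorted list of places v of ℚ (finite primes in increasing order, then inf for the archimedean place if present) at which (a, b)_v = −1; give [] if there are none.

Mod squares: a ≡ 7737807, b ≡ -177289. Check v ∈ {∞, 2, 3, 5, 7, 11, 17, 19, 23, 31, 37, 41, 43, 53}.
v=53: a=53^0·(≡35), b=53^-2·(≡10) mod 53; (35|53)=-1, (10|53)=+1; (−1)^{0·-2·26}·(-1)^-2·(+1)^0 = +1.
v=37: a=37^-2·(≡33), b=37^0·(≡31) mod 37; (33|37)=+1, (31|37)=-1; (−1)^{-2·0·18}·(+1)^0·(-1)^-2 = +1.
v=17: a=17^4·(≡16), b=17^4·(≡9) mod 17; (16|17)=+1, (9|17)=+1; (−1)^{4·4·8}·(+1)^4·(+1)^4 = +1.
v=43: a=43^1·(≡8), b=43^3·(≡37) mod 43; (8|43)=-1, (37|43)=-1; (−1)^{1·3·21}·(-1)^3·(-1)^1 = -1.
v=31: a=31^2·(≡15), b=31^5·(≡4) mod 31; (15|31)=-1, (4|31)=+1; (−1)^{2·5·15}·(-1)^5·(+1)^2 = -1.
v=∞: 7737807 > 0 and -177289 < 0  ⇒  (a,b)_∞ = +1.
v=19: a=19^1·(≡7), b=19^3·(≡11) mod 19; (7|19)=+1, (11|19)=+1; (−1)^{1·3·9}·(+1)^3·(+1)^1 = -1.
v=7: a=7^-3·(≡6), b=7^-5·(≡5) mod 7; (6|7)=-1, (5|7)=-1; (−1)^{-3·-5·3}·(-1)^-5·(-1)^-3 = -1.
v=3: a=3^9·(≡1), b=3^4·(≡2) mod 3; (1|3)=+1, (2|3)=-1; (−1)^{9·4·1}·(+1)^4·(-1)^9 = -1.
v=2: v_2(a)=8, v_2(b)=24; units ≡ 7, 7 (mod 8); ε·ε+αω+βω = 1·1+8·0+24·0 ≡ 1  ⇒  (a,b)_2 = -1.
v=23: a=23^-2·(≡8), b=23^-2·(≡3) mod 23; (8|23)=+1, (3|23)=+1; (−1)^{-2·-2·11}·(+1)^-2·(+1)^-2 = +1.
v=5: a=5^-4·(≡2), b=5^-2·(≡1) mod 5; (2|5)=-1, (1|5)=+1; (−1)^{-4·-2·2}·(-1)^-2·(+1)^-4 = +1.
v=11: a=11^1·(≡3), b=11^2·(≡4) mod 11; (3|11)=+1, (4|11)=+1; (−1)^{1·2·5}·(+1)^2·(+1)^1 = +1.
v=41: a=41^1·(≡31), b=41^2·(≡36) mod 41; (31|41)=+1, (36|41)=+1; (−1)^{1·2·20}·(+1)^2·(+1)^1 = +1.
|Ram(7737807, -177289)| = 6, even; anisotropic at {2, 3, 7, 19, 31, 43}.

[2, 3, 7, 19, 31, 43]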